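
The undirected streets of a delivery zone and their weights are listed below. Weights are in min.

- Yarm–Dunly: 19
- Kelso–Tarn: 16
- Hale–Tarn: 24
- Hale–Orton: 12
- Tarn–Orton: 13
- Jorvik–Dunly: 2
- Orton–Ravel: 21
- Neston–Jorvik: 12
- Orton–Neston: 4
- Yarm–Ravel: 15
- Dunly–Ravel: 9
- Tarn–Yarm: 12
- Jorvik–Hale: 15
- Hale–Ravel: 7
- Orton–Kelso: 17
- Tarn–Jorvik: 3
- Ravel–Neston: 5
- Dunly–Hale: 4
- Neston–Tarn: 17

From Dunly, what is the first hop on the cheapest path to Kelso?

Jorvik

Enumerating some paths:
Dunly - Hale - Orton - Kelso: 4+12+17 = 33
Dunly - Ravel - Neston - Orton - Kelso: 9+5+4+17 = 35
Dunly - Jorvik - Tarn - Kelso: 2+3+16 = 21
The minimum is 21 min via Dunly - Jorvik - Tarn - Kelso.
So from Dunly the first move is to Jorvik.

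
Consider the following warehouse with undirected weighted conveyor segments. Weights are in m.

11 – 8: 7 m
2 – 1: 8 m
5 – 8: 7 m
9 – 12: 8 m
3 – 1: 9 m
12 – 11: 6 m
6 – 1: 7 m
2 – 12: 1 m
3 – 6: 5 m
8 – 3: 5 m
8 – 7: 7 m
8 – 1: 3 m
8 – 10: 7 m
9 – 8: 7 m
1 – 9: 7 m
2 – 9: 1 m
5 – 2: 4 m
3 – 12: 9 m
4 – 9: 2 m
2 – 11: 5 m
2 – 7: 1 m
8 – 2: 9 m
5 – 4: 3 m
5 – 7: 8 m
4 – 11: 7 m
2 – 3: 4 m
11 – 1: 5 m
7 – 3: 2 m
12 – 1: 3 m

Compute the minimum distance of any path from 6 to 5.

12 m

Compare a few routes:
6 - 3 - 7 - 2 - 5: 5+2+1+4 = 12
6 - 3 - 7 - 2 - 9 - 4 - 5: 5+2+1+1+2+3 = 14
6 - 3 - 2 - 5: 5+4+4 = 13
Cheapest is 6 - 3 - 7 - 2 - 5 at 12 m.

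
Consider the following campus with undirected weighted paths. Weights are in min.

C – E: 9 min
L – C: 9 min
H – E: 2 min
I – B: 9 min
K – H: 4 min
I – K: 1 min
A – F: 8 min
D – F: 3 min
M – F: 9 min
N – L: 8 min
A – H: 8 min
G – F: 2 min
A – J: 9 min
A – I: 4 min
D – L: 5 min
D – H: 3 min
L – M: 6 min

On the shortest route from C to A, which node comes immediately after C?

E

Candidate routes:
C → E → H → K → I → A: 9+2+4+1+4 = 20
C → E → H → A: 9+2+8 = 19
C → L → D → F → A: 9+5+3+8 = 25
Cheapest is C → E → H → A at 19 min.
So from C the first move is to E.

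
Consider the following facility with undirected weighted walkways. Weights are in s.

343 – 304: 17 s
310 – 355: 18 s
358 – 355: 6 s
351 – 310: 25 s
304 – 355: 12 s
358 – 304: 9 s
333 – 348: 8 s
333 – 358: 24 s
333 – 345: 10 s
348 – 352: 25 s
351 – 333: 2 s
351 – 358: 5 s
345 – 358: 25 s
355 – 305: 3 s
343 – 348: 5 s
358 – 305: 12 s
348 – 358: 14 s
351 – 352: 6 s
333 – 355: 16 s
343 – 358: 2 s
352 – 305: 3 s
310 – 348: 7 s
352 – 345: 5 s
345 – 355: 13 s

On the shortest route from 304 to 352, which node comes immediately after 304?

Enumerating some paths:
304 → 355 → 305 → 352: 12+3+3 = 18
304 → 358 → 351 → 352: 9+5+6 = 20
Cheapest is 304 → 355 → 305 → 352 at 18 s.
So from 304 the first move is to 355.

355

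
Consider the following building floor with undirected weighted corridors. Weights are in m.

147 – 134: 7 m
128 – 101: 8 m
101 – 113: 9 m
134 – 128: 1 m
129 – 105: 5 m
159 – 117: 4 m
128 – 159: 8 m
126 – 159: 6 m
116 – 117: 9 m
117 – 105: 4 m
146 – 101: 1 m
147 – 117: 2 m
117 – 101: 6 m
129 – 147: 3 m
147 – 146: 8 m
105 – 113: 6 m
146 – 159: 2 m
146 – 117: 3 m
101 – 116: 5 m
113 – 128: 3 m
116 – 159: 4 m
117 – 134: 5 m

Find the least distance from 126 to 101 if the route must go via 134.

24 m

Shortest 126→134: 126 → 159 → 117 → 134 = 15
Shortest 134→101: 134 → 128 → 101 = 9
Total via 134: 15 + 9 = 24 m.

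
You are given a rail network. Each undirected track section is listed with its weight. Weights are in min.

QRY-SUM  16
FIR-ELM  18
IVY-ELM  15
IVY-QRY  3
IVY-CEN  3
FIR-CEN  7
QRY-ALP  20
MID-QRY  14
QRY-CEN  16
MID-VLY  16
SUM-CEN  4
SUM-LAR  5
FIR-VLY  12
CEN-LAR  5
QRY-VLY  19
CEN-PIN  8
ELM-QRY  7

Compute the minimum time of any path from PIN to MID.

28 min

Shortest distances from PIN:
PIN: 0
CEN: 8  (via PIN)
IVY: 11  (via CEN)
SUM: 12  (via CEN)
LAR: 13  (via CEN)
QRY: 14  (via IVY)
FIR: 15  (via CEN)
ELM: 21  (via QRY)
VLY: 27  (via FIR)
MID: 28  (via QRY)
Shortest route: PIN → CEN → IVY → QRY → MID = 28 min.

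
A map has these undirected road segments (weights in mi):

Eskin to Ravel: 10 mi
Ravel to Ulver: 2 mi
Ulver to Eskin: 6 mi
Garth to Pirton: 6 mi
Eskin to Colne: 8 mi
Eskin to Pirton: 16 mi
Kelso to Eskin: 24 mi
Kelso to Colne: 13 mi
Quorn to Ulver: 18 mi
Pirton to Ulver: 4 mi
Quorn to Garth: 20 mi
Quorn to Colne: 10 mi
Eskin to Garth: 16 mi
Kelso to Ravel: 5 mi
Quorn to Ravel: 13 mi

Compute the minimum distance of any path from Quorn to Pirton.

Compare a few routes:
Quorn–Ulver–Pirton: 18+4 = 22
Quorn–Ravel–Ulver–Pirton: 13+2+4 = 19
Quorn–Colne–Eskin–Ulver–Pirton: 10+8+6+4 = 28
Quorn–Garth–Pirton: 20+6 = 26
The minimum is 19 mi via Quorn–Ravel–Ulver–Pirton.

19 mi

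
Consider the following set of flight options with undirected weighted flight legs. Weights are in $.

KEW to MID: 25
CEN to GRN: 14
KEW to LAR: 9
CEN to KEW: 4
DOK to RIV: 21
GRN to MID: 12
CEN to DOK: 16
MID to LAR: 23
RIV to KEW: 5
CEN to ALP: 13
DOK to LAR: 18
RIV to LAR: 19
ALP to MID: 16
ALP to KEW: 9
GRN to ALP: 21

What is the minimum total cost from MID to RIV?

Compare a few routes:
MID–GRN–CEN–KEW–RIV: 12+14+4+5 = 35
MID–KEW–RIV: 25+5 = 30
Cheapest is MID–KEW–RIV at $30.

$30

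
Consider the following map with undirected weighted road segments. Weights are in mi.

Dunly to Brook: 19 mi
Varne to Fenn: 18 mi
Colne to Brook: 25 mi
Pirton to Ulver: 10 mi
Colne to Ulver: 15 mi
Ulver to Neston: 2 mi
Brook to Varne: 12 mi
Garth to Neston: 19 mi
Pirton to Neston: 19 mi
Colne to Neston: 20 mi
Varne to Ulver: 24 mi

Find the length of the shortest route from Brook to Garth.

57 mi

Compare a few routes:
Brook → Colne → Neston → Garth: 25+20+19 = 64
Brook → Colne → Ulver → Neston → Garth: 25+15+2+19 = 61
Brook → Varne → Ulver → Neston → Garth: 12+24+2+19 = 57
The minimum is 57 mi via Brook → Varne → Ulver → Neston → Garth.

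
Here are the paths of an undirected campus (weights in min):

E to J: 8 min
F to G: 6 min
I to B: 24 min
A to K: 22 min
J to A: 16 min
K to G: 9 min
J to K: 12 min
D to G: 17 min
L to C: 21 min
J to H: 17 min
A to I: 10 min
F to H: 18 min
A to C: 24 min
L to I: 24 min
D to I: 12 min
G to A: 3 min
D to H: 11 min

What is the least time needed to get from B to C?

Enumerating some paths:
B - I - A - C: 24+10+24 = 58
B - I - D - G - A - C: 24+12+17+3+24 = 80
B - I - L - C: 24+24+21 = 69
The minimum is 58 min via B - I - A - C.

58 min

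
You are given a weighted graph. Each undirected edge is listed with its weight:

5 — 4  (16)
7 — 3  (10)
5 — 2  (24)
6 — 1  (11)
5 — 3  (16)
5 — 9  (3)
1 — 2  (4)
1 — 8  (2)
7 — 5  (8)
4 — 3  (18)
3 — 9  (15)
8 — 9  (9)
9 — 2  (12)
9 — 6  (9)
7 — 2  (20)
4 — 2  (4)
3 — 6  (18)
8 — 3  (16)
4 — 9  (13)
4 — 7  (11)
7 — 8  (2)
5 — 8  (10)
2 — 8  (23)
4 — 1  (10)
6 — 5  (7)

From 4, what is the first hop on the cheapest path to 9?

Compare a few routes:
4 → 5 → 9: 16+3 = 19
4 → 2 → 9: 4+12 = 16
4 → 2 → 1 → 8 → 9: 4+4+2+9 = 19
4 → 9: 13 = 13
Cheapest is 4 → 9 at 13.
So from 4 the first move is to 9.

9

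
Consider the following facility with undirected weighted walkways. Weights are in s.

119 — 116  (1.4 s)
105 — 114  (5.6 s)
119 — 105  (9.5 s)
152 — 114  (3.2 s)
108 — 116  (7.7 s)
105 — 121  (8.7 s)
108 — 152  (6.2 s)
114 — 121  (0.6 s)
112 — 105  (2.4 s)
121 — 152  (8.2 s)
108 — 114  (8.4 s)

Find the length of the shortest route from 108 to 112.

16.4 s

Candidate routes:
108 → 114 → 121 → 105 → 112: 8.4+0.6+8.7+2.4 = 20.1
108 → 152 → 114 → 105 → 112: 6.2+3.2+5.6+2.4 = 17.4
108 → 114 → 105 → 112: 8.4+5.6+2.4 = 16.4
The minimum is 16.4 s via 108 → 114 → 105 → 112.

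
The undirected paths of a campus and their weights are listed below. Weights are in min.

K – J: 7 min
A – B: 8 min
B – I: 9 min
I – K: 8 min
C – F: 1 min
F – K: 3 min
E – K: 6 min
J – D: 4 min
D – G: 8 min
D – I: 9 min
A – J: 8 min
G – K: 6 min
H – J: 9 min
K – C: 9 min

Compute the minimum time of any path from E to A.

21 min

Shortest distances from E:
E: 0
K: 6  (via E)
F: 9  (via K)
C: 10  (via F)
G: 12  (via K)
J: 13  (via K)
I: 14  (via K)
D: 17  (via J)
A: 21  (via J)
Shortest route: E → K → J → A = 21 min.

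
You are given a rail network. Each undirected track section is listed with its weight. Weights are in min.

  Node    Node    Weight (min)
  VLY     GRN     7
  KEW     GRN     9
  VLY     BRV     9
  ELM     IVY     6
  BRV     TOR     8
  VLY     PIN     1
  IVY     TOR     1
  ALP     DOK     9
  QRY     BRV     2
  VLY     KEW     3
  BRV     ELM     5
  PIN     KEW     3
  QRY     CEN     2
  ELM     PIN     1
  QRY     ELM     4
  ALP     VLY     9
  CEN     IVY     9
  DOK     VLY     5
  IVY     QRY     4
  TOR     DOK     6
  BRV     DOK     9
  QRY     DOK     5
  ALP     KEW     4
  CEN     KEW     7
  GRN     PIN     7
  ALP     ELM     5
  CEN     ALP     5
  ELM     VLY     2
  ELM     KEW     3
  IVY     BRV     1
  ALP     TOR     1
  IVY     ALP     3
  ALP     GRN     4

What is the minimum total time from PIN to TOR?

7 min

Enumerating some paths:
PIN → ELM → ALP → TOR: 1+5+1 = 7
PIN → KEW → ALP → TOR: 3+4+1 = 8
Cheapest is PIN → ELM → ALP → TOR at 7 min.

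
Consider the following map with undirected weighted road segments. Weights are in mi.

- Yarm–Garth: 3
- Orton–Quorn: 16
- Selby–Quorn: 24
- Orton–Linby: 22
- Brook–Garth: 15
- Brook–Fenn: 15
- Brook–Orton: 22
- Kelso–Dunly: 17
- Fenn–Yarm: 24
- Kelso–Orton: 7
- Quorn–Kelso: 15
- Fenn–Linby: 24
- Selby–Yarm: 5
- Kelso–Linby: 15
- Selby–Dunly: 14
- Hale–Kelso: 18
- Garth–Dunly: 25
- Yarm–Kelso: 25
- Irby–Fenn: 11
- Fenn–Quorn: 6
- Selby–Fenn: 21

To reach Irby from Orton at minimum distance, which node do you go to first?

Quorn

Compare a few routes:
Orton - Brook - Fenn - Irby: 22+15+11 = 48
Orton - Quorn - Fenn - Irby: 16+6+11 = 33
Orton - Kelso - Quorn - Fenn - Irby: 7+15+6+11 = 39
Cheapest is Orton - Quorn - Fenn - Irby at 33 mi.
So from Orton the first move is to Quorn.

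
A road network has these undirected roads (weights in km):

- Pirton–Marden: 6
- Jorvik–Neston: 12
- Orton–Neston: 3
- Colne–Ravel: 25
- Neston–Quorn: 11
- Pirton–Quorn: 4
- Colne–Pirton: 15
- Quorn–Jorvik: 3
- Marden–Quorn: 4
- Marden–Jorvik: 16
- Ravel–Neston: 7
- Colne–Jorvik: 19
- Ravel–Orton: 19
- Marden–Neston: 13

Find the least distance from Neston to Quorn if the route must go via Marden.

Shortest Neston→Marden: Neston → Marden = 13
Best Marden to Quorn: Marden → Quorn costing 4
Total via Marden: 13 + 4 = 17 km.

17 km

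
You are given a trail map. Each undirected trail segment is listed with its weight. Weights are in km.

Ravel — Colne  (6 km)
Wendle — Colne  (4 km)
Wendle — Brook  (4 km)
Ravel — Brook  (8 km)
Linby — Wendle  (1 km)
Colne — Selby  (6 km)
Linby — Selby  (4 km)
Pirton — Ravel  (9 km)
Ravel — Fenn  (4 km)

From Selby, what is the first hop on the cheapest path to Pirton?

Colne

Compare a few routes:
Selby - Colne - Ravel - Pirton: 6+6+9 = 21
Selby - Linby - Wendle - Colne - Ravel - Pirton: 4+1+4+6+9 = 24
Selby - Linby - Wendle - Brook - Ravel - Pirton: 4+1+4+8+9 = 26
The minimum is 21 km via Selby - Colne - Ravel - Pirton.
So from Selby the first move is to Colne.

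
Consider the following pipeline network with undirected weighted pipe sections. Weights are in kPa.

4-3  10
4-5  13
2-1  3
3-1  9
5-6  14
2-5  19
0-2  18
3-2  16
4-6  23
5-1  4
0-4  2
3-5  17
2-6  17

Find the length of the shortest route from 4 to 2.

20 kPa

Shortest distances from 4:
4: 0
0: 2  (via 4)
3: 10  (via 4)
5: 13  (via 4)
1: 17  (via 5)
2: 20  (via 0)
Shortest route: 4–0–2 = 20 kPa.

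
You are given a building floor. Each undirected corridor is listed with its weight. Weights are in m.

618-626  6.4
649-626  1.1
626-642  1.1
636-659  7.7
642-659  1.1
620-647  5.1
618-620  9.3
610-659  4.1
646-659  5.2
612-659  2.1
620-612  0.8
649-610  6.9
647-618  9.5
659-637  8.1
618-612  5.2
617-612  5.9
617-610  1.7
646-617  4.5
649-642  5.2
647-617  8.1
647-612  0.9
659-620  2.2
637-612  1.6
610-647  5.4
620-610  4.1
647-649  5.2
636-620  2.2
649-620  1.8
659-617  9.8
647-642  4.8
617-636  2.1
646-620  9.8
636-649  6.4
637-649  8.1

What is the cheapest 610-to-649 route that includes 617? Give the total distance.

Shortest 610→617: 610 → 617 = 1.7
Shortest 617→649: 617 → 636 → 620 → 649 = 6.1
Total via 617: 1.7 + 6.1 = 7.8 m.

7.8 m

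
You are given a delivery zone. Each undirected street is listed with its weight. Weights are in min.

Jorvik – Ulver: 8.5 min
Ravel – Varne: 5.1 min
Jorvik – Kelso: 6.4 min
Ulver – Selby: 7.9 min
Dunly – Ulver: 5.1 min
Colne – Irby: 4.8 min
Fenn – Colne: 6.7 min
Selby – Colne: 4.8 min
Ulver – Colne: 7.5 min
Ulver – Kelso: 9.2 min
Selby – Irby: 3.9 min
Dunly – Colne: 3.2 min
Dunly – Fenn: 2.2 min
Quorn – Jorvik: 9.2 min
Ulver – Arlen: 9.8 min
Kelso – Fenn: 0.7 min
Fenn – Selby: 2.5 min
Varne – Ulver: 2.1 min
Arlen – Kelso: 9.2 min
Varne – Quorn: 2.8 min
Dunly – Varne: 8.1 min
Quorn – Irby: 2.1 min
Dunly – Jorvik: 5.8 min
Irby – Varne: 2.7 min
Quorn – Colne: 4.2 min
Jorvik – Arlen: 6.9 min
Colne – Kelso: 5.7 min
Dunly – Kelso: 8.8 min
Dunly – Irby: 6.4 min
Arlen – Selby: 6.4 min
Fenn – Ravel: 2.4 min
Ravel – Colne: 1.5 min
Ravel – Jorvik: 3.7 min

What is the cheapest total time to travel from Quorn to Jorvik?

Enumerating some paths:
Quorn → Colne → Ravel → Jorvik: 4.2+1.5+3.7 = 9.4
Quorn → Jorvik: 9.2 = 9.2
The minimum is 9.2 min via Quorn → Jorvik.

9.2 min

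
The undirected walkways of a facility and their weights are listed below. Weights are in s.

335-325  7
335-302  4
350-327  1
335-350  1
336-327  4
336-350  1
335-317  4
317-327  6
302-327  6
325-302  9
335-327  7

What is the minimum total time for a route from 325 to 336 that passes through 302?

Shortest 325→302: 325 → 302 = 9
Shortest 302→336: 302 → 335 → 350 → 336 = 6
Total via 302: 9 + 6 = 15 s.

15 s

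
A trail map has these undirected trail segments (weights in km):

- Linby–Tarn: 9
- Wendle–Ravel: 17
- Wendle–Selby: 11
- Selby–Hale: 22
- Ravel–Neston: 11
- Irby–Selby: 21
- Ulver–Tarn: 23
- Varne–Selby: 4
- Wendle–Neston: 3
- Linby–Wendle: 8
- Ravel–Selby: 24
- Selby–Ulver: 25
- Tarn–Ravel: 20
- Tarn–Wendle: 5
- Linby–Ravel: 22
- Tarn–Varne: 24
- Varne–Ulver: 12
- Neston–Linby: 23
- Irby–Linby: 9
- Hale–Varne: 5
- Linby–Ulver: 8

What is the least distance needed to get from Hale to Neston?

23 km

Candidate routes:
Hale → Varne → Tarn → Wendle → Neston: 5+24+5+3 = 37
Hale → Selby → Wendle → Neston: 22+11+3 = 36
Hale → Varne → Selby → Wendle → Neston: 5+4+11+3 = 23
Hale → Varne → Ulver → Linby → Wendle → Neston: 5+12+8+8+3 = 36
The minimum is 23 km via Hale → Varne → Selby → Wendle → Neston.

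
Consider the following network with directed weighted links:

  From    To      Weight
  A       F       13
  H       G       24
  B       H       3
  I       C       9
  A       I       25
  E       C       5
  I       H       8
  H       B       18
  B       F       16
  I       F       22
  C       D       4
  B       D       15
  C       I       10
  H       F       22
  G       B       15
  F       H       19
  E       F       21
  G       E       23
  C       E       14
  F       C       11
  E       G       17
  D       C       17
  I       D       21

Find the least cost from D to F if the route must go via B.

69

Best D to B: D–C–I–H–B costing 53
Best B to F: B–F costing 16
Total via B: 53 + 16 = 69.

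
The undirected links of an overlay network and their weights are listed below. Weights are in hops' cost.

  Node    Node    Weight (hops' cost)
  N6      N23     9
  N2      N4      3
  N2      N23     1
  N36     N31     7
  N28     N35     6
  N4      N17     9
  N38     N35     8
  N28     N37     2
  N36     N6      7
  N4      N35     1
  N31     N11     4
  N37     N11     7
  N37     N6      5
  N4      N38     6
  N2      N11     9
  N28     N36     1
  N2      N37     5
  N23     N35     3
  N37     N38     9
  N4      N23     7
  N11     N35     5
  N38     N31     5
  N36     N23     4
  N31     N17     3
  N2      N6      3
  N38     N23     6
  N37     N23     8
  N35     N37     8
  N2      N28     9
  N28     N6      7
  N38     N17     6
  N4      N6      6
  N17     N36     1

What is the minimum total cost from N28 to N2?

6 hops' cost

Compare a few routes:
N28 → N2: 9 = 9
N28 → N37 → N2: 2+5 = 7
N28 → N36 → N23 → N2: 1+4+1 = 6
The minimum is 6 hops' cost via N28 → N36 → N23 → N2.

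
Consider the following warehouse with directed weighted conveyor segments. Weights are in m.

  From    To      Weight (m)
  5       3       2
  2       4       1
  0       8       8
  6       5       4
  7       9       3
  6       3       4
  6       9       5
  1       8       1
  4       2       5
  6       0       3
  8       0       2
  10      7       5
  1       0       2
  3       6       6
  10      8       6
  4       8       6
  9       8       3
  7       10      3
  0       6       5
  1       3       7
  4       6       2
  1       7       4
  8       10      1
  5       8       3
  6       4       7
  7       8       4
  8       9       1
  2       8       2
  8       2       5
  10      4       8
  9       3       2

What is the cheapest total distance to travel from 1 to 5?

11 m

Compare a few routes:
1–8–2–4–6–5: 1+5+1+2+4 = 13
1–8–0–6–5: 1+2+5+4 = 12
1–0–6–5: 2+5+4 = 11
The minimum is 11 m via 1–0–6–5.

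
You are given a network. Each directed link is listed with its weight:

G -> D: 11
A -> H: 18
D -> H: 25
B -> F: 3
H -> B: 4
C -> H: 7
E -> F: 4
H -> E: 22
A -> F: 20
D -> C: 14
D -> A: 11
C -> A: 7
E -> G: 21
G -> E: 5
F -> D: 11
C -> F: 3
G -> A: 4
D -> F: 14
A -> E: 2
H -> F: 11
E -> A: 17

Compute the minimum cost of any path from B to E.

27

Candidate routes:
B - F - D - H - E: 3+11+25+22 = 61
B - F - D - C - H - E: 3+11+14+7+22 = 57
B - F - D - A - E: 3+11+11+2 = 27
B - F - D - C - A - E: 3+11+14+7+2 = 37
The minimum is 27 via B - F - D - A - E.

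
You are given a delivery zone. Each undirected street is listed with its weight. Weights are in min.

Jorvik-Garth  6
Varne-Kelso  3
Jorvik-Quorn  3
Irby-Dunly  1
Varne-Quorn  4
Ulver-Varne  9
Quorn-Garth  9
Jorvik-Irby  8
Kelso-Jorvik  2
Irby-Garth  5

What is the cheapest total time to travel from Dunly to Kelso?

Shortest distances from Dunly:
Dunly: 0
Irby: 1  (via Dunly)
Garth: 6  (via Irby)
Jorvik: 9  (via Irby)
Kelso: 11  (via Jorvik)
Shortest route: Dunly → Irby → Jorvik → Kelso = 11 min.

11 min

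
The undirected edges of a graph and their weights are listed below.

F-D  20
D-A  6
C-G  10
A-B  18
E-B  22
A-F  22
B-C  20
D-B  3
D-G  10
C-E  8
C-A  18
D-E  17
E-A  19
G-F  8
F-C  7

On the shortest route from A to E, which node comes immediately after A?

Compare a few routes:
A - D - E: 6+17 = 23
A - D - B - E: 6+3+22 = 31
A - C - E: 18+8 = 26
A - E: 19 = 19
The minimum is 19 via A - E.
So from A the first move is to E.

E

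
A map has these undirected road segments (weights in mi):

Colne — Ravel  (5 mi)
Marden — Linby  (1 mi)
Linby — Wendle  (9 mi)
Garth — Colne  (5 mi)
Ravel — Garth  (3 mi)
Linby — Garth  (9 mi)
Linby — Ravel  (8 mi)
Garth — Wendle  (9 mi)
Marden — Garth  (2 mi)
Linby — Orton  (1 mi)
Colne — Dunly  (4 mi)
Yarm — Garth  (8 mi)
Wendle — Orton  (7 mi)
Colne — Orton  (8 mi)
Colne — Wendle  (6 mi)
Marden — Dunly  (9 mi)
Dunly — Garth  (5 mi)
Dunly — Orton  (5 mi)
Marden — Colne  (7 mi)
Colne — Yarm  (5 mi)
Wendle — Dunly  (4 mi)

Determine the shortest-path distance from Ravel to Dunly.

Candidate routes:
Ravel–Colne–Dunly: 5+4 = 9
Ravel–Garth–Marden–Linby–Orton–Dunly: 3+2+1+1+5 = 12
Ravel–Garth–Colne–Dunly: 3+5+4 = 12
Ravel–Garth–Dunly: 3+5 = 8
Cheapest is Ravel–Garth–Dunly at 8 mi.

8 mi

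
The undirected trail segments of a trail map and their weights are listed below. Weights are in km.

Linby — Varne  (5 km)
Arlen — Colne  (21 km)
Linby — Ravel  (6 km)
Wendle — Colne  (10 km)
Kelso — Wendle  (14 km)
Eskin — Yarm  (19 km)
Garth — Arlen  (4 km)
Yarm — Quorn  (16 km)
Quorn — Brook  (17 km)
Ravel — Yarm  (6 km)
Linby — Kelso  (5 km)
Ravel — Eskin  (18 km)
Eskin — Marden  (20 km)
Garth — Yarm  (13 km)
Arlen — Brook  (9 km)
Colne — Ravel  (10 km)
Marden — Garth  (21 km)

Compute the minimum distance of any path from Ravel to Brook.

32 km

Compare a few routes:
Ravel → Yarm → Quorn → Brook: 6+16+17 = 39
Ravel → Colne → Arlen → Brook: 10+21+9 = 40
Ravel → Yarm → Garth → Arlen → Brook: 6+13+4+9 = 32
Ravel → Eskin → Yarm → Garth → Arlen → Brook: 18+19+13+4+9 = 63
Cheapest is Ravel → Yarm → Garth → Arlen → Brook at 32 km.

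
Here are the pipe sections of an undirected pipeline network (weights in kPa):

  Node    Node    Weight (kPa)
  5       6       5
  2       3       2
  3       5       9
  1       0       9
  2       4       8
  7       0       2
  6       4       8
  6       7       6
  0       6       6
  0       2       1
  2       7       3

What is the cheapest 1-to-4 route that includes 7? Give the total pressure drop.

Best 1 to 7: 1–0–7 costing 11
Shortest 7→4: 7–2–4 = 11
Total via 7: 11 + 11 = 22 kPa.

22 kPa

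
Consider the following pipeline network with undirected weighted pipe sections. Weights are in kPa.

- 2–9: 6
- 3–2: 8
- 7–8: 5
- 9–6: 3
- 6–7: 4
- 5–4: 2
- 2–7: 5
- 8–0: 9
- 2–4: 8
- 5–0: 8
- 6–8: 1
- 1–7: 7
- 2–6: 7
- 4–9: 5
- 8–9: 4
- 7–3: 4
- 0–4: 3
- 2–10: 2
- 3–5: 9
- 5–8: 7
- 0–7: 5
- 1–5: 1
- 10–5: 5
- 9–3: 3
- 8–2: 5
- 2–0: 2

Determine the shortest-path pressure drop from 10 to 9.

Shortest distances from 10:
10: 0
2: 2  (via 10)
0: 4  (via 2)
5: 5  (via 10)
1: 6  (via 5)
4: 7  (via 0)
7: 7  (via 2)
8: 7  (via 2)
6: 8  (via 8)
9: 8  (via 2)
Shortest route: 10–2–9 = 8 kPa.

8 kPa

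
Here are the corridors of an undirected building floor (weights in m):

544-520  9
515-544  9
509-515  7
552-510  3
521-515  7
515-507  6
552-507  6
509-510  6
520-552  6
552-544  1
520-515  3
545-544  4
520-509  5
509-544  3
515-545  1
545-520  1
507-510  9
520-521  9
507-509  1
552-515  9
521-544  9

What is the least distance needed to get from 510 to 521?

13 m

Settle nodes by increasing distance from 510:
510: 0
552: 3  (via 510)
544: 4  (via 552)
509: 6  (via 510)
507: 7  (via 509)
545: 8  (via 544)
520: 9  (via 552)
515: 9  (via 545)
521: 13  (via 544)
Shortest route: 510 → 552 → 544 → 521 = 13 m.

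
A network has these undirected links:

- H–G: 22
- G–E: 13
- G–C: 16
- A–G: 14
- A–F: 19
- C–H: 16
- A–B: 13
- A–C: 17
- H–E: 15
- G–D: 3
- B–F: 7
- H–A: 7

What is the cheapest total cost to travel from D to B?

30

Running Dijkstra from D:
D: 0
G: 3  (via D)
E: 16  (via G)
A: 17  (via G)
C: 19  (via G)
H: 24  (via A)
B: 30  (via A)
Shortest route: D–G–A–B = 30.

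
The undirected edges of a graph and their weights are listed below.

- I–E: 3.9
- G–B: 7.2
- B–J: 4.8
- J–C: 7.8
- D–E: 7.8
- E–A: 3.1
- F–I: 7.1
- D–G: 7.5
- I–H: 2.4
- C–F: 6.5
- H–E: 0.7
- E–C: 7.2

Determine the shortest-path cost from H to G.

16

Running Dijkstra from H:
H: 0
E: 0.7  (via H)
I: 2.4  (via H)
A: 3.8  (via E)
C: 7.9  (via E)
D: 8.5  (via E)
F: 9.5  (via I)
J: 15.7  (via C)
G: 16  (via D)
Shortest route: H → E → D → G = 16.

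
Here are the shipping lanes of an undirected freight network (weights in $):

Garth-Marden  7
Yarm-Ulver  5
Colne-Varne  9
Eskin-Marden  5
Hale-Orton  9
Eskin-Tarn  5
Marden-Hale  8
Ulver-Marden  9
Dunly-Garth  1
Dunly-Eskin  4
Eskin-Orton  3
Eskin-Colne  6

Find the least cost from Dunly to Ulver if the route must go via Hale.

Best Dunly to Hale: Dunly–Eskin–Orton–Hale costing 16
Best Hale to Ulver: Hale–Marden–Ulver costing 17
Total via Hale: 16 + 17 = $33.

$33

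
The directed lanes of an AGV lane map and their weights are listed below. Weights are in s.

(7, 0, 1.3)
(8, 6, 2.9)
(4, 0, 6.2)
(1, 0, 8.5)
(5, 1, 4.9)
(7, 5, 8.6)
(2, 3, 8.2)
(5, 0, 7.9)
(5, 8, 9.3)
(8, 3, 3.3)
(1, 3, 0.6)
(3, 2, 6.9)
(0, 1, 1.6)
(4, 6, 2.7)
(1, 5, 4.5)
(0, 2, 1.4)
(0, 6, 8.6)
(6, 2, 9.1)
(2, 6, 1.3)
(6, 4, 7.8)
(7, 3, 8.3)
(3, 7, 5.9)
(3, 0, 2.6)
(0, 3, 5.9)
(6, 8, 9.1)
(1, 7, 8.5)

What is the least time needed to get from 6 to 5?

20.1 s

Compare a few routes:
6 → 4 → 0 → 1 → 5: 7.8+6.2+1.6+4.5 = 20.1
6 → 8 → 3 → 0 → 1 → 5: 9.1+3.3+2.6+1.6+4.5 = 21.1
Cheapest is 6 → 4 → 0 → 1 → 5 at 20.1 s.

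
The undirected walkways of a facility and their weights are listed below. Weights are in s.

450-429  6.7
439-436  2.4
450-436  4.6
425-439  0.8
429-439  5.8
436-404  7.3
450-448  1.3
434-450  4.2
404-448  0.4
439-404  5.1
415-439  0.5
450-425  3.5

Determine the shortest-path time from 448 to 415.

Settle nodes by increasing distance from 448:
448: 0
404: 0.4  (via 448)
450: 1.3  (via 448)
425: 4.8  (via 450)
434: 5.5  (via 450)
439: 5.5  (via 404)
436: 5.9  (via 450)
415: 6  (via 439)
Shortest route: 448–404–439–415 = 6 s.

6 s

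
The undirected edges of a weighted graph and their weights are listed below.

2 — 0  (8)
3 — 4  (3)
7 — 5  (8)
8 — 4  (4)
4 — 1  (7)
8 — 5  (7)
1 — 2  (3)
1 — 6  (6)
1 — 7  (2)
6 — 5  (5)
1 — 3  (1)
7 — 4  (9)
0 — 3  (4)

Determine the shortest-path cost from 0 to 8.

Settle nodes by increasing distance from 0:
0: 0
3: 4  (via 0)
1: 5  (via 3)
4: 7  (via 3)
7: 7  (via 1)
2: 8  (via 0)
6: 11  (via 1)
8: 11  (via 4)
Shortest route: 0 → 3 → 4 → 8 = 11.

11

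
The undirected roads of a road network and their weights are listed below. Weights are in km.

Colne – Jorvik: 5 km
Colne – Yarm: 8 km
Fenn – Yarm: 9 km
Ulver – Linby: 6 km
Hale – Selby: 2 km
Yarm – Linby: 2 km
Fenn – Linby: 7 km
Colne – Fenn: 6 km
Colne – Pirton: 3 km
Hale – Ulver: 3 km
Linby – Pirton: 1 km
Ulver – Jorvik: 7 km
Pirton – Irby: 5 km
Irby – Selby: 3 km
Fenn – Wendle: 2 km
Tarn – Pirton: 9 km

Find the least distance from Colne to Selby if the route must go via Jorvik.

Shortest Colne→Jorvik: Colne–Jorvik = 5
Best Jorvik to Selby: Jorvik–Ulver–Hale–Selby costing 12
Total via Jorvik: 5 + 12 = 17 km.

17 km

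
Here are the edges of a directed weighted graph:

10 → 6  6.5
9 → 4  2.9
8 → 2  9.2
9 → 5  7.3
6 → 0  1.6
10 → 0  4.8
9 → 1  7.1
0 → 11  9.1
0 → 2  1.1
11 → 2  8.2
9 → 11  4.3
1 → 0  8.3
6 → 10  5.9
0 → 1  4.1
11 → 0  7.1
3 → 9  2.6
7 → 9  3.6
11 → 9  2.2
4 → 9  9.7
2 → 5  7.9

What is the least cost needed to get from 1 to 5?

Shortest distances from 1:
1: 0
0: 8.3  (via 1)
2: 9.4  (via 0)
5: 17.3  (via 2)
Shortest route: 1–0–2–5 = 17.3.

17.3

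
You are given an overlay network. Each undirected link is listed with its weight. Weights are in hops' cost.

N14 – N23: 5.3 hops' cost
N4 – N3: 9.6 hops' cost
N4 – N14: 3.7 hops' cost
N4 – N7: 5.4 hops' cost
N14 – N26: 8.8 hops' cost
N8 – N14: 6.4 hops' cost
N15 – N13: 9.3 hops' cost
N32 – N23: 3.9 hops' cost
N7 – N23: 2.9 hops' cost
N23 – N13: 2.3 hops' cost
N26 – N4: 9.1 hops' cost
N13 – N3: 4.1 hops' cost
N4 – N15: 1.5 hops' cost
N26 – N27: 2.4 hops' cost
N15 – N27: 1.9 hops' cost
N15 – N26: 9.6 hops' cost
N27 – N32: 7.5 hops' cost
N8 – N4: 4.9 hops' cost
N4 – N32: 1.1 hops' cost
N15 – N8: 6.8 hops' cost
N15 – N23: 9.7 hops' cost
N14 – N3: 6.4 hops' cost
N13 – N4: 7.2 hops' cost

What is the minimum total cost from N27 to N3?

Running Dijkstra from N27:
N27: 0
N15: 1.9  (via N27)
N26: 2.4  (via N27)
N4: 3.4  (via N15)
N32: 4.5  (via N4)
N14: 7.1  (via N4)
N8: 8.3  (via N4)
N23: 8.4  (via N32)
N7: 8.8  (via N4)
N13: 10.6  (via N4)
N3: 13  (via N4)
Shortest route: N27–N15–N4–N3 = 13 hops' cost.

13 hops' cost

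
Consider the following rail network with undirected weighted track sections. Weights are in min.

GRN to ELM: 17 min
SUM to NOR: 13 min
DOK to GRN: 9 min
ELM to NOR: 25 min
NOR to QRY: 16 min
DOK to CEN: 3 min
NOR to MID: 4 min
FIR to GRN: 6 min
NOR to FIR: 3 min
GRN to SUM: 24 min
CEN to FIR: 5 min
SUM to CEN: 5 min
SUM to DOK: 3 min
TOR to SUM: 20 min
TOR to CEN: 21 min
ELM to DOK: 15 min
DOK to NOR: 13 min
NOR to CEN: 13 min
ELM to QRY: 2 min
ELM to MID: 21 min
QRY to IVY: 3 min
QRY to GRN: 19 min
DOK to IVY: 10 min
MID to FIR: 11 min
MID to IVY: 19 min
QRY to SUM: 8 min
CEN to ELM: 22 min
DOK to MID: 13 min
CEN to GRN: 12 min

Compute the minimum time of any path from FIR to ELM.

20 min

Enumerating some paths:
FIR - CEN - DOK - SUM - QRY - ELM: 5+3+3+8+2 = 21
FIR - CEN - SUM - QRY - ELM: 5+5+8+2 = 20
FIR - NOR - QRY - ELM: 3+16+2 = 21
Cheapest is FIR - CEN - SUM - QRY - ELM at 20 min.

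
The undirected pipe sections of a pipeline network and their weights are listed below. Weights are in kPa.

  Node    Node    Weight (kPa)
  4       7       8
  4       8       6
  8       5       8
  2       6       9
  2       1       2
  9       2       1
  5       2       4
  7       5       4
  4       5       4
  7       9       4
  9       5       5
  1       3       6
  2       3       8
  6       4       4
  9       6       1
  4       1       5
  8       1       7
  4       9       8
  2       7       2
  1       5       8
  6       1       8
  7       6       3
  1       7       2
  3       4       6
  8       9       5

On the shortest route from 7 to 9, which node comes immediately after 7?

2

Candidate routes:
7 - 2 - 9: 2+1 = 3
7 - 9: 4 = 4
Cheapest is 7 - 2 - 9 at 3 kPa.
So from 7 the first move is to 2.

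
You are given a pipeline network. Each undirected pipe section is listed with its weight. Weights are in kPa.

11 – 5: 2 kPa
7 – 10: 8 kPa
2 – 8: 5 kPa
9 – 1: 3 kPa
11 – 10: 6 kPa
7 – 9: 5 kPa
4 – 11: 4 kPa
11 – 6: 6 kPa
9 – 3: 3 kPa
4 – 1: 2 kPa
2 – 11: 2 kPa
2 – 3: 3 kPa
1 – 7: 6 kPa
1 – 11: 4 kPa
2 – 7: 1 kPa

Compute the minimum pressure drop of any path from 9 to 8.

11 kPa

Settle nodes by increasing distance from 9:
9: 0
1: 3  (via 9)
3: 3  (via 9)
4: 5  (via 1)
7: 5  (via 9)
2: 6  (via 3)
11: 7  (via 1)
5: 9  (via 11)
8: 11  (via 2)
Shortest route: 9 → 3 → 2 → 8 = 11 kPa.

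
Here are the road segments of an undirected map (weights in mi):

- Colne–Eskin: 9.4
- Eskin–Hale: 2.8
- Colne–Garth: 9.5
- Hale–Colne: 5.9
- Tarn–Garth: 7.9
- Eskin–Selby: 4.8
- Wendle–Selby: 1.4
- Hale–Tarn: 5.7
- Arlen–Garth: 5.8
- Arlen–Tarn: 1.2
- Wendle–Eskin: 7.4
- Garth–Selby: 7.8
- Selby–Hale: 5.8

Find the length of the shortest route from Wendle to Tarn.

12.9 mi

Enumerating some paths:
Wendle → Selby → Hale → Tarn: 1.4+5.8+5.7 = 12.9
Wendle → Eskin → Hale → Tarn: 7.4+2.8+5.7 = 15.9
Wendle → Selby → Garth → Arlen → Tarn: 1.4+7.8+5.8+1.2 = 16.2
Wendle → Selby → Eskin → Hale → Tarn: 1.4+4.8+2.8+5.7 = 14.7
Cheapest is Wendle → Selby → Hale → Tarn at 12.9 mi.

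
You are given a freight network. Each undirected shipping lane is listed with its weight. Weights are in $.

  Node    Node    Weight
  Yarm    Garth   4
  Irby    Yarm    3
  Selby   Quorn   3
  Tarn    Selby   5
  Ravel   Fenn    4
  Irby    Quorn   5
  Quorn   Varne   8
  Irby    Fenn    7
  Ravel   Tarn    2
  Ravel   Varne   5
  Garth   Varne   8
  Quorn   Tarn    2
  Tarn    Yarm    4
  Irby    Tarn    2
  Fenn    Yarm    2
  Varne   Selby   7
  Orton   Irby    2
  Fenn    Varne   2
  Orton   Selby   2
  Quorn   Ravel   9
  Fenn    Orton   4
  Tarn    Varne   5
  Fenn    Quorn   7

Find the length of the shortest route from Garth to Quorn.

$10

Settle nodes by increasing distance from Garth:
Garth: 0
Yarm: 4  (via Garth)
Fenn: 6  (via Yarm)
Irby: 7  (via Yarm)
Varne: 8  (via Garth)
Tarn: 8  (via Yarm)
Orton: 9  (via Irby)
Quorn: 10  (via Tarn)
Shortest route: Garth–Yarm–Tarn–Quorn = $10.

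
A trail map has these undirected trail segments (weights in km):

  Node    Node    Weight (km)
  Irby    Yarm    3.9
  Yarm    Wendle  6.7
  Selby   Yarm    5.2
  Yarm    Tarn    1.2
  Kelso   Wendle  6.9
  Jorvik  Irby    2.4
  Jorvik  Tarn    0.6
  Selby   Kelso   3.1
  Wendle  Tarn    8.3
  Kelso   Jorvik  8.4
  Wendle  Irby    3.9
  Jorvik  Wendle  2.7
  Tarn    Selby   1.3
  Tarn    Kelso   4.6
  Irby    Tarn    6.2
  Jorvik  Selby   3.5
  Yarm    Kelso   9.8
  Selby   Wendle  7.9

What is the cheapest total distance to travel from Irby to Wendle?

Candidate routes:
Irby - Yarm - Tarn - Jorvik - Wendle: 3.9+1.2+0.6+2.7 = 8.4
Irby - Wendle: 3.9 = 3.9
Irby - Jorvik - Wendle: 2.4+2.7 = 5.1
Irby - Tarn - Jorvik - Wendle: 6.2+0.6+2.7 = 9.5
Cheapest is Irby - Wendle at 3.9 km.

3.9 km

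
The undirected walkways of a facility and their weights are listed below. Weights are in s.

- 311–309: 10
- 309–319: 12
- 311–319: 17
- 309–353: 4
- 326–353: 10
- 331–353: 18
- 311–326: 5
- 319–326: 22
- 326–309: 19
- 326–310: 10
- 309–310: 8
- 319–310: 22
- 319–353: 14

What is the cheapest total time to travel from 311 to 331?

Compare a few routes:
311 → 326 → 309 → 353 → 331: 5+19+4+18 = 46
311 → 326 → 353 → 331: 5+10+18 = 33
311 → 326 → 310 → 309 → 353 → 331: 5+10+8+4+18 = 45
311 → 309 → 353 → 331: 10+4+18 = 32
Cheapest is 311 → 309 → 353 → 331 at 32 s.

32 s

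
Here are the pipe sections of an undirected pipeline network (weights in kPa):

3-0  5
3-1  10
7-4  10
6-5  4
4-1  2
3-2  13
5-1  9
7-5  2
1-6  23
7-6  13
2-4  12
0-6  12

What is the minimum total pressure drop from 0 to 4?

17 kPa

Shortest distances from 0:
0: 0
3: 5  (via 0)
6: 12  (via 0)
1: 15  (via 3)
5: 16  (via 6)
4: 17  (via 1)
Shortest route: 0–3–1–4 = 17 kPa.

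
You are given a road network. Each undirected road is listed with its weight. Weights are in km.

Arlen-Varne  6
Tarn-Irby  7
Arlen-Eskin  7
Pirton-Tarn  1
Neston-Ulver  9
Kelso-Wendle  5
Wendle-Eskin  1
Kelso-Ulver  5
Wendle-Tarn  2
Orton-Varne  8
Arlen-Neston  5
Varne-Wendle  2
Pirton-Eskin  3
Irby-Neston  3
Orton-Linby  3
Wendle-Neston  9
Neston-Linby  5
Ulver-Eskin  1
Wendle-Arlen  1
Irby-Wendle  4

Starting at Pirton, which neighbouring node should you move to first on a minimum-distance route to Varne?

Tarn

Candidate routes:
Pirton–Eskin–Wendle–Varne: 3+1+2 = 6
Pirton–Tarn–Wendle–Varne: 1+2+2 = 5
Cheapest is Pirton–Tarn–Wendle–Varne at 5 km.
So from Pirton the first move is to Tarn.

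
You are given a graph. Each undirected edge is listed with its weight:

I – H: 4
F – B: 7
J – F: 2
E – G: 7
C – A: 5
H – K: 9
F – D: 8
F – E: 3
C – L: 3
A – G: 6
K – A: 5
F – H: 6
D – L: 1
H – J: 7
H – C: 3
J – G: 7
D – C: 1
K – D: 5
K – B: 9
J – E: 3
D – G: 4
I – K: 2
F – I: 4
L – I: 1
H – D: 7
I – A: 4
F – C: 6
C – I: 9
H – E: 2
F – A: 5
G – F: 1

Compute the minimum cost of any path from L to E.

Enumerating some paths:
L - I - F - E: 1+4+3 = 8
L - C - H - E: 3+3+2 = 8
L - D - G - F - E: 1+4+1+3 = 9
L - I - H - E: 1+4+2 = 7
Cheapest is L - I - H - E at 7.

7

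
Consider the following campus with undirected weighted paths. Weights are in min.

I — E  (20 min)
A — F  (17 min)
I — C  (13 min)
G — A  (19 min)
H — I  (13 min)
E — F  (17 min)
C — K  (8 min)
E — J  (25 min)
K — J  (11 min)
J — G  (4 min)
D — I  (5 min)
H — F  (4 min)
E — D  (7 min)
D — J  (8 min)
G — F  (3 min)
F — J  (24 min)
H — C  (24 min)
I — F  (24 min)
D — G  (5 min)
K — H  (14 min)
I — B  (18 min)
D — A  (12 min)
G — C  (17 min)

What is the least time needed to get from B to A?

Running Dijkstra from B:
B: 0
I: 18  (via B)
D: 23  (via I)
G: 28  (via D)
E: 30  (via D)
C: 31  (via I)
F: 31  (via G)
H: 31  (via I)
J: 31  (via D)
A: 35  (via D)
Shortest route: B–I–D–A = 35 min.

35 min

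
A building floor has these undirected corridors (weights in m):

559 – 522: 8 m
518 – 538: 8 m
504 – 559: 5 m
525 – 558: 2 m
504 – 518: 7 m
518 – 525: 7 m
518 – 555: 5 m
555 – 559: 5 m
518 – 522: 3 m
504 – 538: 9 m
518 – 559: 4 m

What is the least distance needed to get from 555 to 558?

14 m

Enumerating some paths:
555 → 559 → 504 → 518 → 525 → 558: 5+5+7+7+2 = 26
555 → 559 → 522 → 518 → 525 → 558: 5+8+3+7+2 = 25
555 → 559 → 518 → 525 → 558: 5+4+7+2 = 18
555 → 518 → 525 → 558: 5+7+2 = 14
Cheapest is 555 → 518 → 525 → 558 at 14 m.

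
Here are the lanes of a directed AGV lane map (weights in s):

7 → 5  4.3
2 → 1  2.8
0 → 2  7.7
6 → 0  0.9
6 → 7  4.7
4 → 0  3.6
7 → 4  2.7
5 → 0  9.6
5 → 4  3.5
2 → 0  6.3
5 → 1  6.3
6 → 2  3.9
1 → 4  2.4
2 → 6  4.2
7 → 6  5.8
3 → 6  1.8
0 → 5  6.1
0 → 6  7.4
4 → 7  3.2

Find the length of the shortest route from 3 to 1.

8.5 s

Settle nodes by increasing distance from 3:
3: 0
6: 1.8  (via 3)
0: 2.7  (via 6)
2: 5.7  (via 6)
7: 6.5  (via 6)
1: 8.5  (via 2)
Shortest route: 3–6–2–1 = 8.5 s.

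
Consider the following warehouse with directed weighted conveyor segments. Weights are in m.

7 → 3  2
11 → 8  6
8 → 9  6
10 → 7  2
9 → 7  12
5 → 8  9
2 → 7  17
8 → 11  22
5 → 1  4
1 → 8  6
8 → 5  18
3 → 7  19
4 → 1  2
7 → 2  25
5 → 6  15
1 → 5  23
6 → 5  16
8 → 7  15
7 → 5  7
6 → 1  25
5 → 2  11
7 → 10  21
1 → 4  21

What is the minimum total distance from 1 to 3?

Shortest distances from 1:
1: 0
8: 6  (via 1)
9: 12  (via 8)
4: 21  (via 1)
7: 21  (via 8)
3: 23  (via 7)
Shortest route: 1–8–7–3 = 23 m.

23 m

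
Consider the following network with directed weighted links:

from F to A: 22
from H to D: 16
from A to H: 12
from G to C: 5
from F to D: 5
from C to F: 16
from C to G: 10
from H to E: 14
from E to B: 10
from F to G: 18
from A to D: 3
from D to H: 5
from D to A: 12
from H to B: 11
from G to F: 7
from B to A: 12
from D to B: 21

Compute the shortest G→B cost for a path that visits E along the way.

41

Shortest G→E: G–F–D–H–E = 31
Shortest E→B: E–B = 10
Total via E: 31 + 10 = 41.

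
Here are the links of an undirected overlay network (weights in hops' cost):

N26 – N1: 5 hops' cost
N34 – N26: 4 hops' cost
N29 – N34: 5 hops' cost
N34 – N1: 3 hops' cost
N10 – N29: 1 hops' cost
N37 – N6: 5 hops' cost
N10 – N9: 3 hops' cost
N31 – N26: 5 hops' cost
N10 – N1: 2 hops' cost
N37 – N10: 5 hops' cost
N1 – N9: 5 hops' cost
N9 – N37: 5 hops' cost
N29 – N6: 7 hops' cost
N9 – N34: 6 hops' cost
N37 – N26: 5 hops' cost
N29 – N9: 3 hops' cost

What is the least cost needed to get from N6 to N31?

15 hops' cost

Enumerating some paths:
N6 → N29 → N34 → N26 → N31: 7+5+4+5 = 21
N6 → N37 → N26 → N31: 5+5+5 = 15
N6 → N29 → N10 → N1 → N26 → N31: 7+1+2+5+5 = 20
Cheapest is N6 → N37 → N26 → N31 at 15 hops' cost.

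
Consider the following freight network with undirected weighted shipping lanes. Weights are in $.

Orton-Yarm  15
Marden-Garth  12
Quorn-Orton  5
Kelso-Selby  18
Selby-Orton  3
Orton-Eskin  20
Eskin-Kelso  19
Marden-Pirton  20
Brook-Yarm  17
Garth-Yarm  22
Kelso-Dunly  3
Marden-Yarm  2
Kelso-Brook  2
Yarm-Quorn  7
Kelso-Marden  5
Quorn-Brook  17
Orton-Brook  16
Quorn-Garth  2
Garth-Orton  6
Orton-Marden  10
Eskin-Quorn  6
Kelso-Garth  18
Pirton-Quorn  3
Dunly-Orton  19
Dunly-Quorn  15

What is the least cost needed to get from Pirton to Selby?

Settle nodes by increasing distance from Pirton:
Pirton: 0
Quorn: 3  (via Pirton)
Garth: 5  (via Quorn)
Orton: 8  (via Quorn)
Eskin: 9  (via Quorn)
Yarm: 10  (via Quorn)
Selby: 11  (via Orton)
Shortest route: Pirton → Quorn → Orton → Selby = $11.

$11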